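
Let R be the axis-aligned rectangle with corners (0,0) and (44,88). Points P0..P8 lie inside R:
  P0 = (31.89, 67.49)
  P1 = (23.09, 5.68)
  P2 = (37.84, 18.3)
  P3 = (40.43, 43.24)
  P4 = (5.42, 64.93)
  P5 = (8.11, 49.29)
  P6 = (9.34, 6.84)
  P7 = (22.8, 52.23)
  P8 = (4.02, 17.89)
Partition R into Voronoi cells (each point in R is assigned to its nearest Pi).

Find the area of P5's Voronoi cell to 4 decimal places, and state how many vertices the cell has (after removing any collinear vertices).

1. box [0,44]×[0,88]: [(0, 0) (44, 0) (44, 88) (0, 88)]
2. ⊥bis P5·P0 via (20,58.39): [(0, 84.5219) (0, 0) (44, 0) (44, 27.0318)]  |A|=2454.1798
3. ⊥bis P5·P1 via (15.6,27.485): [(37.8133, 35.1153) (0, 84.5219) (0, 22.1264)]  |A|=1179.6892
4. ⊥bis P5·P2 via (22.975,33.795): [(16.8424, 27.9118) (32.1138, 42.5622) (0, 84.5219) (0, 22.1264)]  |A|=1081.0764
5. ⊥bis P5·P3 via (24.27,46.265): [(16.8424, 27.9118) (21.7083, 32.5798) (25.2545, 51.5245) (0, 84.5219) (0, 22.1264)]  |A|=1000.2117
6. ⊥bis P5·P4 via (6.765,57.11): [(16.8424, 27.9118) (21.7083, 32.5798) (25.2545, 51.5245) (19.3261, 59.2705) (0, 55.9465) (0, 22.1264)]  |A|=724.0854
7. ⊥bis P5·P6 via (8.725,28.065): [(17.2599, 28.3123) (21.7083, 32.5798) (25.2545, 51.5245) (19.3261, 59.2705) (0, 55.9465) (0, 27.8122)]  |A|=672.8521
8. ⊥bis P5·P7 via (15.455,50.76): [(17.2599, 28.3123) (19.5147, 30.4754) (13.9372, 58.3436) (0, 55.9465) (0, 27.8122)]  |A|=493.5072
9. ⊥bis P5·P8 via (6.065,33.59): [(19.2347, 31.8746) (13.9372, 58.3436) (0, 55.9465) (0, 34.38)]  |A|=398.2135
10. canonical 4-gon: [(19.2347, 31.8746) (13.9372, 58.3436) (0, 55.9465) (0, 34.38)]
11. shoelace: 398.2135

Area of P5's cell: 398.2135 (4 vertices)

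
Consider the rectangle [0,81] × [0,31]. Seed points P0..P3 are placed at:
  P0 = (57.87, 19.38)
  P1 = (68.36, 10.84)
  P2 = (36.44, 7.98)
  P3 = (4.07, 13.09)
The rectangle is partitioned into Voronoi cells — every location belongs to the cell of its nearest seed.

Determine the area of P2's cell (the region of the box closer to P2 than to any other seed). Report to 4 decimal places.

1. box [0,81]×[0,31]: [(0, 0) (81, 0) (81, 31) (0, 31)]
2. ⊥bis P2·P0 via (47.155,13.68): [(0, 0) (54.4323, 0) (37.9414, 31) (0, 31)]  |A|=1431.7916
3. ⊥bis P2·P1 via (52.4,9.41): [(0, 0) (53.2431, 0) (53.0023, 2.6882) (37.9414, 31) (0, 31)]  |A|=1430.1933
4. ⊥bis P2·P3 via (20.255,10.535): [(18.5919, 0) (53.2431, 0) (53.0023, 2.6882) (37.9414, 31) (23.4857, 31)]  |A|=777.9909
5. canonical 5-gon: [(18.5919, 0) (53.2431, 0) (53.0023, 2.6882) (37.9414, 31) (23.4857, 31)]
6. shoelace: 777.9909

Area of P2's cell: 777.9909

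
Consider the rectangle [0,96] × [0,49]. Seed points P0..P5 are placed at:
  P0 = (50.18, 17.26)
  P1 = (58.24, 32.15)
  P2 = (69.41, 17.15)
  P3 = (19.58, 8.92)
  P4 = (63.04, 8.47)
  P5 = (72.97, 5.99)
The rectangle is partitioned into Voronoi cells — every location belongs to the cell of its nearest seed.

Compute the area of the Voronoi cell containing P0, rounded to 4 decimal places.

1. box [0,96]×[0,49]: [(0, 0) (96, 0) (96, 49) (0, 49)]
2. ⊥bis P0·P1 via (54.21,24.705): [(0, 0) (96, 0) (96, 2.084) (9.3275, 49) (0, 49)]  |A|=2670.8356
3. ⊥bis P0·P2 via (59.795,17.205): [(0, 0) (59.6966, 0) (59.8205, 21.668) (9.3275, 49) (0, 49)]  |A|=2239.8262
4. ⊥bis P0·P3 via (34.88,13.09): [(38.4477, 0) (59.6966, 0) (59.8205, 21.668) (27.8212, 38.9894)]  |A|=761.9956
5. ⊥bis P0·P4 via (56.61,12.865): [(38.4477, 0) (47.8166, 0) (59.7968, 17.5274) (59.8205, 21.668) (27.8212, 38.9894)]  |A|=657.8826
6. ⊥bis P0·P5 via (61.575,11.625): [(38.4477, 0) (47.8166, 0) (59.7968, 17.5274) (59.8205, 21.668) (27.8212, 38.9894)]  |A|=657.8826
7. canonical 5-gon: [(38.4477, 0) (47.8166, 0) (59.7968, 17.5274) (59.8205, 21.668) (27.8212, 38.9894)]
8. shoelace: 657.8826

Area of P0's cell: 657.8826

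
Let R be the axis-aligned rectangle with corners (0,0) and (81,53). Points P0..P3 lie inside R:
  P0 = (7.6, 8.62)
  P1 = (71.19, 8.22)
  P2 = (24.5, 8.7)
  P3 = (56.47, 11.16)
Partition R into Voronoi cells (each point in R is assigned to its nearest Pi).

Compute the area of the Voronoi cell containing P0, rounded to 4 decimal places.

1. box [0,81]×[0,53]: [(0, 0) (81, 0) (81, 53) (0, 53)]
2. ⊥bis P0·P1 via (39.395,8.42): [(0, 0) (39.342, 0) (39.6754, 53) (0, 53)]  |A|=2093.9626
3. ⊥bis P0·P2 via (16.05,8.66): [(0, 0) (16.091, 0) (15.8401, 53) (0, 53)]  |A|=846.1742
4. ⊥bis P0·P3 via (32.035,9.89): [(0, 0) (16.091, 0) (15.8401, 53) (0, 53)]  |A|=846.1742
5. canonical 4-gon: [(0, 0) (16.091, 0) (15.8401, 53) (0, 53)]
6. shoelace: 846.1742

Area of P0's cell: 846.1742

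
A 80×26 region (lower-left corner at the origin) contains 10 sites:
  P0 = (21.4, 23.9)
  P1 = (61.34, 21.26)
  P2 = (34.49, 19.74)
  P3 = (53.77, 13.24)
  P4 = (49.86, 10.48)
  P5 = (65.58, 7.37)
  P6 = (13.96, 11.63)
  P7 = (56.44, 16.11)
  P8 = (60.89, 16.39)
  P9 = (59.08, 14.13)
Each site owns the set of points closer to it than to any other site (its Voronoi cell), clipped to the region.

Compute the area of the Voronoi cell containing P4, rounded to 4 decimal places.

1. box [0,80]×[0,26]: [(0, 0) (80, 0) (80, 26) (0, 26)]
2. ⊥bis P4·P0 via (35.63,17.19): [(27.5242, 0) (80, 0) (80, 26) (39.7843, 26)]  |A|=1204.9895
3. ⊥bis P4·P1 via (55.6,15.87): [(27.5242, 0) (70.5023, 0) (46.0877, 26) (39.7843, 26)]  |A|=640.6595
4. ⊥bis P4·P2 via (42.175,15.11): [(33.0716, 0) (70.5023, 0) (47.7009, 24.282)]  |A|=454.4464
5. ⊥bis P4·P3 via (51.815,11.86): [(45.5576, 20.7246) (33.0716, 0) (60.1868, 0)]  |A|=280.975
6. ⊥bis P4·P5 via (57.72,8.925): [(56.8808, 4.6834) (45.5576, 20.7246) (33.0716, 0) (55.9543, 0)]  |A|=271.0639
7. ⊥bis P4·P6 via (31.91,11.055): [(56.8808, 4.6834) (45.5576, 20.7246) (33.0716, 0) (55.9543, 0)]  |A|=271.0639
8. ⊥bis P4·P7 via (53.15,13.295): [(56.8808, 4.6834) (45.5576, 20.7246) (33.0716, 0) (55.9543, 0)]  |A|=271.0639
9. ⊥bis P4·P8 via (55.375,13.435): [(56.8808, 4.6834) (45.5576, 20.7246) (33.0716, 0) (55.9543, 0)]  |A|=271.0639
10. ⊥bis P4·P9 via (54.47,12.305): [(56.8808, 4.6834) (45.5576, 20.7246) (33.0716, 0) (55.9543, 0)]  |A|=271.0639
11. canonical 4-gon: [(56.8808, 4.6834) (45.5576, 20.7246) (33.0716, 0) (55.9543, 0)]
12. shoelace: 271.0639

Area of P4's cell: 271.0639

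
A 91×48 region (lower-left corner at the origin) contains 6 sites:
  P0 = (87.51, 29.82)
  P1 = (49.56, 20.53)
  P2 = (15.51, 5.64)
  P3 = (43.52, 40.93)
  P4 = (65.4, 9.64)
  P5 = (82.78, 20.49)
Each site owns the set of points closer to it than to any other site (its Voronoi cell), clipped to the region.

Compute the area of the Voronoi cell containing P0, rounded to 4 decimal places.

1. box [0,91]×[0,48]: [(0, 0) (91, 0) (91, 48) (0, 48)]
2. ⊥bis P0·P1 via (68.535,25.175): [(74.6977, 0) (91, 0) (91, 48) (62.9475, 48)]  |A|=1064.5135
3. ⊥bis P0·P2 via (51.51,17.73): [(74.6977, 0) (91, 0) (91, 48) (62.9475, 48)]  |A|=1064.5135
4. ⊥bis P0·P3 via (65.515,35.375): [(65.7806, 36.4267) (74.6977, 0) (91, 0) (91, 48) (68.7035, 48)]  |A|=1031.2057
5. ⊥bis P0·P4 via (76.455,19.73): [(65.7806, 36.4267) (67.4537, 29.5922) (91, 3.7939) (91, 48) (68.7035, 48)]  |A|=745.3293
6. ⊥bis P0·P5 via (85.145,25.155): [(65.7806, 36.4267) (66.1872, 34.766) (91, 22.1867) (91, 48) (68.7035, 48)]  |A|=472.5658
7. canonical 5-gon: [(65.7806, 36.4267) (66.1872, 34.766) (91, 22.1867) (91, 48) (68.7035, 48)]
8. shoelace: 472.5658

Area of P0's cell: 472.5658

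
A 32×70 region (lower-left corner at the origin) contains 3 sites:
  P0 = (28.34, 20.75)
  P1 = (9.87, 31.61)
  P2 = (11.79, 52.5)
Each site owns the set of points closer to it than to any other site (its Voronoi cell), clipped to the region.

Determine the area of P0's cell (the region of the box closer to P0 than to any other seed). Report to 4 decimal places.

1. box [0,32]×[0,70]: [(0, 0) (32, 0) (32, 70) (0, 70)]
2. ⊥bis P0·P1 via (19.105,26.18): [(3.7117, 0) (32, 0) (32, 48.111)]  |A|=680.4899
3. ⊥bis P0·P2 via (20.065,36.625): [(27.5364, 40.5195) (3.7117, 0) (32, 0) (32, 42.8462)]  |A|=668.7399
4. canonical 4-gon: [(27.5364, 40.5195) (3.7117, 0) (32, 0) (32, 42.8462)]
5. shoelace: 668.7399

Area of P0's cell: 668.7399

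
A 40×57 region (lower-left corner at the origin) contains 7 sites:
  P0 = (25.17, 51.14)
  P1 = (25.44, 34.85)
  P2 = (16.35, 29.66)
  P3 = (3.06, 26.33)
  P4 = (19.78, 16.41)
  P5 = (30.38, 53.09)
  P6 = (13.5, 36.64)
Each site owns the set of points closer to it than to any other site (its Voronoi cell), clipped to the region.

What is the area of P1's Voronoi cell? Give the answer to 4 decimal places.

Area of P1's cell: 364.8419

1. box [0,40]×[0,57]: [(0, 0) (40, 0) (40, 57) (0, 57)]
2. ⊥bis P1·P0 via (25.305,42.995): [(0, 42.5756) (0, 0) (40, 0) (40, 43.2386)]  |A|=1716.2829
3. ⊥bis P1·P2 via (20.895,32.255): [(14.8617, 42.8219) (39.3112, 0) (40, 0) (40, 43.2386)]  |A|=558.2183
4. ⊥bis P1·P3 via (14.25,30.59): [(14.8617, 42.8219) (39.3112, 0) (40, 0) (40, 43.2386)]  |A|=558.2183
5. ⊥bis P1·P4 via (22.61,25.63): [(14.8617, 42.8219) (25.1169, 24.8605) (40, 20.2923) (40, 43.2386)]  |A|=398.6509
6. ⊥bis P1·P5 via (27.91,43.97): [(31.1522, 43.0919) (14.8617, 42.8219) (25.1169, 24.8605) (40, 20.2923) (40, 40.6956)]  |A|=387.4011
7. ⊥bis P1·P6 via (19.47,35.745): [(31.1522, 43.0919) (20.5451, 42.9161) (19.352, 34.9576) (25.1169, 24.8605) (40, 20.2923) (40, 40.6956)]  |A|=364.8419
8. canonical 6-gon: [(31.1522, 43.0919) (20.5451, 42.9161) (19.352, 34.9576) (25.1169, 24.8605) (40, 20.2923) (40, 40.6956)]
9. shoelace: 364.8419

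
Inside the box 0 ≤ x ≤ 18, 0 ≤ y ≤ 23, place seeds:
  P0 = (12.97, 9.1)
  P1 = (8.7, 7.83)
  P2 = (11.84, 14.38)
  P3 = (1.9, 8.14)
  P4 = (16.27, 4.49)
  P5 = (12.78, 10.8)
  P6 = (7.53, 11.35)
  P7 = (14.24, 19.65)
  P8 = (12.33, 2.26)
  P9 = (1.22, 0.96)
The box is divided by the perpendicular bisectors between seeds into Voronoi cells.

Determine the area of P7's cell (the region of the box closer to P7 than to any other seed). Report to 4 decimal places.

1. box [0,18]×[0,23]: [(0, 0) (18, 0) (18, 23) (0, 23)]
2. ⊥bis P7·P0 via (13.605,14.375): [(0, 16.0128) (18, 13.8459) (18, 23) (0, 23)]  |A|=145.2718
3. ⊥bis P7·P1 via (11.47,13.74): [(0, 19.116) (8.9091, 14.9403) (18, 13.8459) (18, 23) (0, 23)]  |A|=131.4484
4. ⊥bis P7·P2 via (13.04,17.015): [(0, 22.9535) (18, 14.7562) (18, 23) (0, 23)]  |A|=74.6127
5. ⊥bis P7·P3 via (8.07,13.895): [(0, 22.9535) (18, 14.7562) (18, 23) (0, 23)]  |A|=74.6127
6. ⊥bis P7·P4 via (15.255,12.07): [(0, 22.9535) (18, 14.7562) (18, 23) (0, 23)]  |A|=74.6127
7. ⊥bis P7·P5 via (13.51,15.225): [(0, 22.9535) (18, 14.7562) (18, 23) (0, 23)]  |A|=74.6127
8. ⊥bis P7·P6 via (10.885,15.5): [(3.8135, 21.2168) (18, 14.7562) (18, 23) (1.6078, 23)]  |A|=73.0906
9. ⊥bis P7·P8 via (13.285,10.955): [(3.8135, 21.2168) (18, 14.7562) (18, 23) (1.6078, 23)]  |A|=73.0906
10. ⊥bis P7·P9 via (7.73,10.305): [(3.8135, 21.2168) (18, 14.7562) (18, 23) (1.6078, 23)]  |A|=73.0906
11. canonical 4-gon: [(3.8135, 21.2168) (18, 14.7562) (18, 23) (1.6078, 23)]
12. shoelace: 73.0906

Area of P7's cell: 73.0906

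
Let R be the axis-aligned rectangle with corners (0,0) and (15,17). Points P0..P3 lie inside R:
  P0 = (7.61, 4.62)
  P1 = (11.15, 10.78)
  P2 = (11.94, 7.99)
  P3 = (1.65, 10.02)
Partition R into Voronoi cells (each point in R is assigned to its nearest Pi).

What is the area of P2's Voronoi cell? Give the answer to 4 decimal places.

1. box [0,15]×[0,17]: [(0, 0) (15, 0) (15, 17) (0, 17)]
2. ⊥bis P2·P0 via (9.775,6.305): [(14.6821, 0) (15, 0) (15, 17) (1.4512, 17)]  |A|=117.8669
3. ⊥bis P2·P1 via (11.545,9.385): [(8.1304, 8.4181) (14.6821, 0) (15, 0) (15, 10.3633)]  |A|=36.934
4. ⊥bis P2·P3 via (6.795,9.005): [(8.1304, 8.4181) (14.6821, 0) (15, 0) (15, 10.3633)]  |A|=36.934
5. canonical 4-gon: [(8.1304, 8.4181) (14.6821, 0) (15, 0) (15, 10.3633)]
6. shoelace: 36.934

Area of P2's cell: 36.9340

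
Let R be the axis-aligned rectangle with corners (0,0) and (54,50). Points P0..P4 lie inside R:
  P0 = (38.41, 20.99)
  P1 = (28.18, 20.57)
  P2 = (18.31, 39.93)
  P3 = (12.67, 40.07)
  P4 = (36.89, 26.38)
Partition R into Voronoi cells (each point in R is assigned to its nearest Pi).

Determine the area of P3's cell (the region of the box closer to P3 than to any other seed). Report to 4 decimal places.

1. box [0,54]×[0,50]: [(0, 0) (54, 0) (54, 50) (0, 50)]
2. ⊥bis P3·P0 via (25.54,30.53): [(0, 0) (2.9094, 0) (39.9723, 50) (0, 50)]  |A|=1072.042
3. ⊥bis P3·P1 via (20.425,30.32): [(0, 14.0743) (32.5087, 39.9312) (39.9723, 50) (0, 50)]  |A|=785.1863
4. ⊥bis P3·P2 via (15.49,40): [(0, 14.0743) (15.1455, 26.1208) (15.7382, 50) (0, 50)]  |A|=459.9647
5. ⊥bis P3·P4 via (24.78,33.225): [(0, 14.0743) (15.1455, 26.1208) (15.7382, 50) (0, 50)]  |A|=459.9647
6. canonical 4-gon: [(0, 14.0743) (15.1455, 26.1208) (15.7382, 50) (0, 50)]
7. shoelace: 459.9647

Area of P3's cell: 459.9647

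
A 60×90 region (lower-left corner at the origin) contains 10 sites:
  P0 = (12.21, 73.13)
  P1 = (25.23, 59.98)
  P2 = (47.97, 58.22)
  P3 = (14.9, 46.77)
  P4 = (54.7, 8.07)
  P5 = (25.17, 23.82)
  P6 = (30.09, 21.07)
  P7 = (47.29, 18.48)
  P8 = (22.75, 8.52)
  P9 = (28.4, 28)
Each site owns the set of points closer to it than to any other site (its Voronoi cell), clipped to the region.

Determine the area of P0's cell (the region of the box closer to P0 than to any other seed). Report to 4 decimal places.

Area of P0's cell: 823.3707

1. box [0,60]×[0,90]: [(0, 0) (60, 0) (60, 90) (0, 90)]
2. ⊥bis P0·P1 via (18.72,66.555): [(0, 48.0201) (42.3991, 90) (0, 90)]  |A|=889.9555
3. ⊥bis P0·P2 via (30.09,65.675): [(0, 48.0201) (38.7088, 86.3462) (40.2322, 90) (0, 90)]  |A|=885.9968
4. ⊥bis P0·P3 via (13.555,59.95): [(0, 58.5667) (11.876, 59.7787) (38.7088, 86.3462) (40.2322, 90) (0, 90)]  |A|=823.3707
5. ⊥bis P0·P4 via (33.455,40.6): [(0, 58.5667) (11.876, 59.7787) (38.7088, 86.3462) (40.2322, 90) (0, 90)]  |A|=823.3707
6. ⊥bis P0·P5 via (18.69,48.475): [(0, 58.5667) (11.876, 59.7787) (38.7088, 86.3462) (40.2322, 90) (0, 90)]  |A|=823.3707
7. ⊥bis P0·P6 via (21.15,47.1): [(0, 58.5667) (11.876, 59.7787) (38.7088, 86.3462) (40.2322, 90) (0, 90)]  |A|=823.3707
8. ⊥bis P0·P7 via (29.75,45.805): [(0, 58.5667) (11.876, 59.7787) (38.7088, 86.3462) (40.2322, 90) (0, 90)]  |A|=823.3707
9. ⊥bis P0·P8 via (17.48,40.825): [(0, 58.5667) (11.876, 59.7787) (38.7088, 86.3462) (40.2322, 90) (0, 90)]  |A|=823.3707
10. ⊥bis P0·P9 via (20.305,50.565): [(0, 58.5667) (11.876, 59.7787) (38.7088, 86.3462) (40.2322, 90) (0, 90)]  |A|=823.3707
11. canonical 5-gon: [(0, 58.5667) (11.876, 59.7787) (38.7088, 86.3462) (40.2322, 90) (0, 90)]
12. shoelace: 823.3707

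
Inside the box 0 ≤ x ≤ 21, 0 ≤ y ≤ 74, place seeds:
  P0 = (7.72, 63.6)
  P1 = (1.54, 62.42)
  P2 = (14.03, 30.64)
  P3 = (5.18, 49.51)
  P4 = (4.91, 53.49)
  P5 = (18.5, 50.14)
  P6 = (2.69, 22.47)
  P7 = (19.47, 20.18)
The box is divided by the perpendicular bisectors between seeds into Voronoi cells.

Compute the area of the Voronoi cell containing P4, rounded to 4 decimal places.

Area of P4's cell: 76.7982

1. box [0,21]×[0,74]: [(0, 0) (21, 0) (21, 74) (0, 74)]
2. ⊥bis P4·P0 via (6.315,58.545): [(0, 60.3002) (0, 0) (21, 0) (21, 54.4634)]  |A|=1205.018
3. ⊥bis P4·P1 via (3.225,57.955): [(5.4359, 58.7893) (0, 56.738) (0, 0) (21, 0) (21, 54.4634)]  |A|=1195.336
4. ⊥bis P4·P2 via (9.47,42.065): [(5.4359, 58.7893) (0, 56.738) (0, 38.2853) (21, 46.6669) (21, 54.4634)]  |A|=303.3379
5. ⊥bis P4·P3 via (5.045,51.5): [(5.4359, 58.7893) (0, 56.738) (0, 51.1578) (21, 52.5824) (21, 54.4634)]  |A|=106.0647
6. ⊥bis P4·P5 via (11.705,51.815): [(12.912, 56.7114) (5.4359, 58.7893) (0, 56.738) (0, 51.1578) (11.7393, 51.9541)]  |A|=76.7982
7. ⊥bis P4·P6 via (3.8,37.98): [(12.912, 56.7114) (5.4359, 58.7893) (0, 56.738) (0, 51.1578) (11.7393, 51.9541)]  |A|=76.7982
8. ⊥bis P4·P7 via (12.19,36.835): [(12.912, 56.7114) (5.4359, 58.7893) (0, 56.738) (0, 51.1578) (11.7393, 51.9541)]  |A|=76.7982
9. canonical 5-gon: [(12.912, 56.7114) (5.4359, 58.7893) (0, 56.738) (0, 51.1578) (11.7393, 51.9541)]
10. shoelace: 76.7982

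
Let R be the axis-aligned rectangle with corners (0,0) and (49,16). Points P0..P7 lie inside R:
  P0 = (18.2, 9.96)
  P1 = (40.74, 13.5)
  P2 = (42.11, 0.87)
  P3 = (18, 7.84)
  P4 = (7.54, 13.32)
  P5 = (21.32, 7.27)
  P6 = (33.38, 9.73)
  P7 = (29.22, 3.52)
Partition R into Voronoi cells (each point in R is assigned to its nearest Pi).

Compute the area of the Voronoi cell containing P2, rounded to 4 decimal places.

1. box [0,49]×[0,16]: [(0, 0) (49, 0) (49, 16) (0, 16)]
2. ⊥bis P2·P0 via (30.155,5.415): [(28.0963, 0) (49, 0) (49, 16) (34.1792, 16)]  |A|=285.7959
3. ⊥bis P2·P1 via (41.425,7.185): [(30.3721, 5.9861) (28.0963, 0) (49, 0) (49, 8.0067)]  |A|=137.1391
4. ⊥bis P2·P3 via (30.055,4.355): [(30.5315, 6.0034) (28.796, 0) (49, 0) (49, 8.0067)]  |A|=134.5815
5. ⊥bis P2·P4 via (24.825,7.095): [(30.5315, 6.0034) (28.796, 0) (49, 0) (49, 8.0067)]  |A|=134.5815
6. ⊥bis P2·P5 via (31.715,4.07): [(32.3716, 6.203) (30.4621, 0) (49, 0) (49, 8.0067)]  |A|=124.064
7. ⊥bis P2·P6 via (37.745,5.3): [(39.4395, 6.9696) (32.3661, 0) (49, 0) (49, 8.0067)]  |A|=96.2401
8. ⊥bis P2·P7 via (35.665,2.195): [(39.4395, 6.9696) (35.9371, 3.5186) (35.2137, 0) (49, 0) (49, 8.0067)]  |A|=91.2301
9. canonical 5-gon: [(39.4395, 6.9696) (35.9371, 3.5186) (35.2137, 0) (49, 0) (49, 8.0067)]
10. shoelace: 91.2301

Area of P2's cell: 91.2301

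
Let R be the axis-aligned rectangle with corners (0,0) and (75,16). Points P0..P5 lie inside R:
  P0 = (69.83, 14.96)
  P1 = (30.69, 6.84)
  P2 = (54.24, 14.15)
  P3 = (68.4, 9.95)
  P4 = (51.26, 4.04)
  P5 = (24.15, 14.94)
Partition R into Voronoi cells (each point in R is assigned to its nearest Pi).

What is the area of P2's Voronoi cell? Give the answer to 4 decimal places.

1. box [0,75]×[0,16]: [(0, 0) (75, 0) (75, 16) (0, 16)]
2. ⊥bis P2·P0 via (62.035,14.555): [(0, 0) (62.7912, 0) (61.9599, 16) (0, 16)]  |A|=998.0092
3. ⊥bis P2·P1 via (42.465,10.495): [(45.7227, 0) (62.7912, 0) (61.9599, 16) (40.7562, 16)]  |A|=306.1779
4. ⊥bis P2·P3 via (61.32,12.05): [(45.7227, 0) (57.7458, 0) (62.0392, 14.4746) (61.9599, 16) (40.7562, 16)]  |A|=269.6629
5. ⊥bis P2·P4 via (52.75,9.095): [(41.9075, 12.2909) (59.825, 7.0096) (62.0392, 14.4746) (61.9599, 16) (40.7562, 16)]  |A|=127.4879
6. ⊥bis P2·P5 via (39.195,14.545): [(41.9075, 12.2909) (59.825, 7.0096) (62.0392, 14.4746) (61.9599, 16) (40.7562, 16)]  |A|=127.4879
7. canonical 5-gon: [(41.9075, 12.2909) (59.825, 7.0096) (62.0392, 14.4746) (61.9599, 16) (40.7562, 16)]
8. shoelace: 127.4879

Area of P2's cell: 127.4879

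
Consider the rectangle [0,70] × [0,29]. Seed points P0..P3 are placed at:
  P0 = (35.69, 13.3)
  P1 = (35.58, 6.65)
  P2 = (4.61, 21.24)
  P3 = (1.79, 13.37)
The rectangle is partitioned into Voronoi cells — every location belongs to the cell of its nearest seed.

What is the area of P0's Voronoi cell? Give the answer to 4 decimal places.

Area of P0's cell: 944.6294

1. box [0,70]×[0,29]: [(0, 0) (70, 0) (70, 29) (0, 29)]
2. ⊥bis P0·P1 via (35.635,9.975): [(0, 10.5645) (70, 9.4066) (70, 29) (0, 29)]  |A|=1331.0147
3. ⊥bis P0·P2 via (20.15,17.27): [(18.3594, 10.2608) (70, 9.4066) (70, 29) (23.1467, 29)]  |A|=944.907
4. ⊥bis P0·P3 via (18.74,13.335): [(18.7367, 11.7378) (18.7336, 10.2546) (70, 9.4066) (70, 29) (23.1467, 29)]  |A|=944.6294
5. canonical 5-gon: [(18.7367, 11.7378) (18.7336, 10.2546) (70, 9.4066) (70, 29) (23.1467, 29)]
6. shoelace: 944.6294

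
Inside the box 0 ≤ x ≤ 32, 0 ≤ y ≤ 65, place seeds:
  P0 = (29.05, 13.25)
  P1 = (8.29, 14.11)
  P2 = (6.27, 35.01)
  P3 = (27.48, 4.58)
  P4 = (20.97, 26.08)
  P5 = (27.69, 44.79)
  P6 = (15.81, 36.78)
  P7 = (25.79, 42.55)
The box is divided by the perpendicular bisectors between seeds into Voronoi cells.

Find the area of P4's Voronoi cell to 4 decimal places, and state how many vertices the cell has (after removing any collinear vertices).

Area of P4's cell: 249.2057 (6 vertices)

1. box [0,32]×[0,65]: [(0, 0) (32, 0) (32, 65) (0, 65)]
2. ⊥bis P4·P0 via (25.01,19.665): [(0, 3.9144) (32, 24.0671) (32, 65) (0, 65)]  |A|=1632.2964
3. ⊥bis P4·P1 via (14.63,20.095): [(0, 35.5928) (18.7547, 15.7256) (32, 24.0671) (32, 65) (0, 65)]  |A|=1335.2361
4. ⊥bis P4·P2 via (13.62,30.545): [(10.1529, 24.8377) (18.7547, 15.7256) (32, 24.0671) (32, 60.801)]  |A|=497.4865
5. ⊥bis P4·P3 via (24.225,15.33): [(10.1529, 24.8377) (18.7547, 15.7256) (32, 24.0671) (32, 60.801)]  |A|=497.4865
6. ⊥bis P4·P5 via (24.33,35.435): [(17.9768, 37.7169) (10.1529, 24.8377) (18.7547, 15.7256) (32, 24.0671) (32, 32.6802)]  |A|=300.3145
7. ⊥bis P4·P6 via (18.39,31.43): [(25.6854, 34.9482) (12.404, 28.5433) (10.1529, 24.8377) (18.7547, 15.7256) (32, 24.0671) (32, 32.6802)]  |A|=257.2419
8. ⊥bis P4·P7 via (23.38,34.315): [(23.9976, 34.1342) (12.404, 28.5433) (10.1529, 24.8377) (18.7547, 15.7256) (32, 24.0671) (32, 31.7923)]  |A|=249.2057
9. canonical 6-gon: [(23.9976, 34.1342) (12.404, 28.5433) (10.1529, 24.8377) (18.7547, 15.7256) (32, 24.0671) (32, 31.7923)]
10. shoelace: 249.2057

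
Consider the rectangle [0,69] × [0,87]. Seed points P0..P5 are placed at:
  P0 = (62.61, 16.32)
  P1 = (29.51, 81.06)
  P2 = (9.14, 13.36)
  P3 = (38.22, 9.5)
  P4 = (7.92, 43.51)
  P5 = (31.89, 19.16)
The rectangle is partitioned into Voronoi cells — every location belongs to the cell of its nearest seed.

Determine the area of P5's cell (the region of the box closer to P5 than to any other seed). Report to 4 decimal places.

Area of P5's cell: 873.4430

1. box [0,69]×[0,87]: [(0, 0) (69, 0) (69, 87) (0, 87)]
2. ⊥bis P5·P0 via (47.25,17.74): [(0, 0) (45.61, 0) (53.6529, 87) (0, 87)]  |A|=4317.9369
3. ⊥bis P5·P1 via (30.7,50.11): [(0, 48.9296) (0, 0) (45.61, 0) (50.3123, 50.8641)]  |A|=2390.834
4. ⊥bis P5·P2 via (20.515,16.26): [(12.0678, 49.3936) (24.6604, 0) (45.61, 0) (50.3123, 50.8641)]  |A|=1486.5656
5. ⊥bis P5·P3 via (35.055,14.33): [(12.0678, 49.3936) (23.018, 6.4424) (47.7008, 22.6166) (50.3123, 50.8641)]  |A|=1156.8714
6. ⊥bis P5·P4 via (19.905,31.335): [(39.3141, 50.4412) (17.3204, 28.7907) (23.018, 6.4424) (47.7008, 22.6166) (50.3123, 50.8641)]  |A|=873.443
7. canonical 5-gon: [(39.3141, 50.4412) (17.3204, 28.7907) (23.018, 6.4424) (47.7008, 22.6166) (50.3123, 50.8641)]
8. shoelace: 873.443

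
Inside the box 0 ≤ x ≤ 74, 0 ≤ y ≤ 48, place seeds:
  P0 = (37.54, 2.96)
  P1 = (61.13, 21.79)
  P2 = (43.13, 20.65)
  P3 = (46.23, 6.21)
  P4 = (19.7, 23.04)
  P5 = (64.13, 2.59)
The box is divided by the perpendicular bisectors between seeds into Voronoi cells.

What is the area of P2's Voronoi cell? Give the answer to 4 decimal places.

1. box [0,74]×[0,48]: [(0, 0) (74, 0) (74, 48) (0, 48)]
2. ⊥bis P2·P0 via (40.335,11.805): [(0, 24.5508) (74, 1.1669) (74, 48) (0, 48)]  |A|=2600.4449
3. ⊥bis P2·P1 via (52.13,21.22): [(0, 24.5508) (52.9793, 7.8094) (50.4339, 48) (0, 48)]  |A|=1634.6469
4. ⊥bis P2·P3 via (44.68,13.43): [(0, 24.5508) (39.0306, 12.2172) (52.5168, 15.1124) (50.4339, 48) (0, 48)]  |A|=1584.7325
5. ⊥bis P2·P4 via (31.415,21.845): [(30.7014, 14.8492) (39.0306, 12.2172) (52.5168, 15.1124) (50.4339, 48) (34.083, 48)]  |A|=659.8318
6. ⊥bis P2·P5 via (53.63,11.62): [(30.7014, 14.8492) (39.0306, 12.2172) (52.5168, 15.1124) (50.4339, 48) (34.083, 48)]  |A|=659.8318
7. canonical 5-gon: [(30.7014, 14.8492) (39.0306, 12.2172) (52.5168, 15.1124) (50.4339, 48) (34.083, 48)]
8. shoelace: 659.8318

Area of P2's cell: 659.8318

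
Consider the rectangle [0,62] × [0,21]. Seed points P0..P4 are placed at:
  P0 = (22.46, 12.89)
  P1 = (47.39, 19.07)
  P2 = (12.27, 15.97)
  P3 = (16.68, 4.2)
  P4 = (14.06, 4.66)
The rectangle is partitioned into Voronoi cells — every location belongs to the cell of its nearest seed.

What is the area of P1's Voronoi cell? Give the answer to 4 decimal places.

1. box [0,62]×[0,21]: [(0, 0) (62, 0) (62, 21) (0, 21)]
2. ⊥bis P1·P0 via (34.925,15.98): [(38.8863, 0) (62, 0) (62, 21) (33.6806, 21)]  |A|=540.0473
3. ⊥bis P1·P2 via (29.83,17.52): [(38.8863, 0) (62, 0) (62, 21) (33.6806, 21)]  |A|=540.0473
4. ⊥bis P1·P3 via (32.035,11.635): [(38.8863, 0) (62, 0) (62, 21) (33.6806, 21)]  |A|=540.0473
5. ⊥bis P1·P4 via (30.725,11.865): [(38.8863, 0) (62, 0) (62, 21) (33.6806, 21)]  |A|=540.0473
6. canonical 4-gon: [(38.8863, 0) (62, 0) (62, 21) (33.6806, 21)]
7. shoelace: 540.0473

Area of P1's cell: 540.0473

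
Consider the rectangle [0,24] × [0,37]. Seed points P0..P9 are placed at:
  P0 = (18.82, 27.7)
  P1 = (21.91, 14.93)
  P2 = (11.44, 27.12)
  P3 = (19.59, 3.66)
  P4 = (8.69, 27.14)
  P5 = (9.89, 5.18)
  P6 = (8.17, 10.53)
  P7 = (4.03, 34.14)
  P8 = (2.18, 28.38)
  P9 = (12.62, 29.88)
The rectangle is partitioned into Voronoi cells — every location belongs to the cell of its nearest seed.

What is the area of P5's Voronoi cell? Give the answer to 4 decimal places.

1. box [0,24]×[0,37]: [(0, 0) (24, 0) (24, 37) (0, 37)]
2. ⊥bis P5·P0 via (14.355,16.44): [(0, 22.1323) (0, 0) (24, 0) (24, 12.6154)]  |A|=416.9722
3. ⊥bis P5·P1 via (15.9,10.055): [(8.9976, 18.5644) (0, 22.1323) (0, 0) (24, 0) (24, 0.0692)]  |A|=322.8604
4. ⊥bis P5·P2 via (10.665,16.15): [(10.9737, 16.1282) (0, 16.9035) (0, 0) (24, 0) (24, 0.0692)]  |A|=286.7358
5. ⊥bis P5·P3 via (14.74,4.42): [(15.6679, 10.3412) (10.9737, 16.1282) (0, 16.9035) (0, 0) (14.0474, 0)]  |A|=234.9867
6. ⊥bis P5·P4 via (9.29,16.16): [(15.6679, 10.3412) (10.9737, 16.1282) (9.9855, 16.198) (0, 15.6523) (0, 0) (14.0474, 0)]  |A|=228.7402
7. ⊥bis P5·P6 via (9.03,7.855): [(15.6097, 9.9704) (0, 4.9519) (0, 0) (14.0474, 0)]  |A|=108.6776
8. ⊥bis P5·P7 via (6.96,19.66): [(15.6097, 9.9704) (0, 4.9519) (0, 0) (14.0474, 0)]  |A|=108.6776
9. ⊥bis P5·P8 via (6.035,16.78): [(15.6097, 9.9704) (0, 4.9519) (0, 0) (14.0474, 0)]  |A|=108.6776
10. ⊥bis P5·P9 via (11.255,17.53): [(15.6097, 9.9704) (0, 4.9519) (0, 0) (14.0474, 0)]  |A|=108.6776
11. canonical 4-gon: [(15.6097, 9.9704) (0, 4.9519) (0, 0) (14.0474, 0)]
12. shoelace: 108.6776

Area of P5's cell: 108.6776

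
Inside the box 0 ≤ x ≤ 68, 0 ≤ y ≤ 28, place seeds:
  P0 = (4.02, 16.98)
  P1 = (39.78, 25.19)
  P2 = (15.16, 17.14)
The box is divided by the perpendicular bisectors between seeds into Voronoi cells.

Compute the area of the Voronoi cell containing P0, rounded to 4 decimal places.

Area of P0's cell: 269.7506

1. box [0,68]×[0,28]: [(0, 0) (68, 0) (68, 28) (0, 28)]
2. ⊥bis P0·P1 via (21.9,21.085): [(0, 0) (26.7408, 0) (20.3124, 28) (0, 28)]  |A|=658.7453
3. ⊥bis P0·P2 via (9.59,17.06): [(0, 0) (9.835, 0) (9.4329, 28) (0, 28)]  |A|=269.7506
4. canonical 4-gon: [(0, 0) (9.835, 0) (9.4329, 28) (0, 28)]
5. shoelace: 269.7506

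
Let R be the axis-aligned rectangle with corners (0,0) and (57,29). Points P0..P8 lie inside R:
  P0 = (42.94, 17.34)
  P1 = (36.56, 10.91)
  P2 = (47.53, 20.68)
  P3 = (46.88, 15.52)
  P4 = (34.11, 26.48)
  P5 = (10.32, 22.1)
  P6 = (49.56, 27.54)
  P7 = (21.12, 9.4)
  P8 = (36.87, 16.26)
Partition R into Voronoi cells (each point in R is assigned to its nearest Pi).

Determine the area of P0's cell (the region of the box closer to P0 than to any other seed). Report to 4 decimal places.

Area of P0's cell: 49.9029

1. box [0,57]×[0,29]: [(0, 0) (57, 0) (57, 29) (0, 29)]
2. ⊥bis P0·P1 via (39.75,14.125): [(53.9857, 0) (57, 0) (57, 29) (24.7584, 29)]  |A|=511.2102
3. ⊥bis P0·P2 via (45.235,19.01): [(53.9857, 0) (57, 0) (57, 2.8419) (37.9656, 29) (24.7584, 29)]  |A|=262.2585
4. ⊥bis P0·P3 via (44.91,16.43): [(42.5582, 11.3387) (45.7652, 18.2814) (37.9656, 29) (24.7584, 29)]  |A|=160.8907
5. ⊥bis P0·P4 via (38.525,21.91): [(35.1703, 18.6691) (42.5582, 11.3387) (45.7652, 18.2814) (41.226, 24.5194)]  |A|=69.5659
6. ⊥bis P0·P5 via (26.63,19.72): [(35.1703, 18.6691) (42.5582, 11.3387) (45.7652, 18.2814) (41.226, 24.5194)]  |A|=69.5659
7. ⊥bis P0·P6 via (46.25,22.44): [(35.1703, 18.6691) (42.5582, 11.3387) (45.7652, 18.2814) (41.226, 24.5194)]  |A|=69.5659
8. ⊥bis P0·P7 via (32.03,13.37): [(35.1703, 18.6691) (42.5582, 11.3387) (45.7652, 18.2814) (41.226, 24.5194)]  |A|=69.5659
9. ⊥bis P0·P8 via (39.905,16.8): [(38.9268, 22.2981) (40.5162, 13.3647) (42.5582, 11.3387) (45.7652, 18.2814) (41.226, 24.5194)]  |A|=49.9029
10. canonical 5-gon: [(38.9268, 22.2981) (40.5162, 13.3647) (42.5582, 11.3387) (45.7652, 18.2814) (41.226, 24.5194)]
11. shoelace: 49.9029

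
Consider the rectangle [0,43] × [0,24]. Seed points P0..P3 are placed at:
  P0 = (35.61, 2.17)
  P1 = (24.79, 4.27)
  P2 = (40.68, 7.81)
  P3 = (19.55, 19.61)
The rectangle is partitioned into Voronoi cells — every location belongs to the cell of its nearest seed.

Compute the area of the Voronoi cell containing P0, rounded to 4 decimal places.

1. box [0,43]×[0,24]: [(0, 0) (43, 0) (43, 24) (0, 24)]
2. ⊥bis P0·P1 via (30.2,3.22): [(29.575, 0) (43, 0) (43, 24) (34.2331, 24)]  |A|=266.3024
3. ⊥bis P0·P2 via (38.145,4.99): [(31.6727, 10.8081) (29.575, 0) (43, 0) (43, 0.6257)]  |A|=76.0929
4. ⊥bis P0·P3 via (27.58,10.89): [(31.6727, 10.8081) (29.575, 0) (43, 0) (43, 0.6257)]  |A|=76.0929
5. canonical 4-gon: [(31.6727, 10.8081) (29.575, 0) (43, 0) (43, 0.6257)]
6. shoelace: 76.0929

Area of P0's cell: 76.0929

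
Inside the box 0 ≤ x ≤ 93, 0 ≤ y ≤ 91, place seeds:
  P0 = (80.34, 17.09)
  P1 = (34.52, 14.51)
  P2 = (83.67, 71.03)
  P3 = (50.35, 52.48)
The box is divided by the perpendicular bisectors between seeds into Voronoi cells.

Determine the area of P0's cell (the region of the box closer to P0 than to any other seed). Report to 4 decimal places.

1. box [0,93]×[0,91]: [(0, 0) (93, 0) (93, 91) (0, 91)]
2. ⊥bis P0·P1 via (57.43,15.8): [(58.3197, 0) (93, 0) (93, 91) (53.1957, 91)]  |A|=3389.0517
3. ⊥bis P0·P2 via (82.005,44.06): [(55.7475, 45.681) (58.3197, 0) (93, 0) (93, 43.3812)]  |A|=1600.1465
4. ⊥bis P0·P3 via (65.345,34.785): [(76.6781, 44.3889) (56.7702, 27.5186) (58.3197, 0) (93, 0) (93, 43.3812)]  |A|=1410.7313
5. canonical 5-gon: [(76.6781, 44.3889) (56.7702, 27.5186) (58.3197, 0) (93, 0) (93, 43.3812)]
6. shoelace: 1410.7313

Area of P0's cell: 1410.7313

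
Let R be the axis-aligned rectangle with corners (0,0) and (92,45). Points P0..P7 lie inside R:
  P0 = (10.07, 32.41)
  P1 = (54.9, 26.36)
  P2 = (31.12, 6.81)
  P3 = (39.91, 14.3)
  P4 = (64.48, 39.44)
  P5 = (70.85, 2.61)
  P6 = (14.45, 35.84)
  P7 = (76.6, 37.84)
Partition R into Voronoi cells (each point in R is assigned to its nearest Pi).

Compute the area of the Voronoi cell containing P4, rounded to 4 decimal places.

Area of P4's cell: 265.7413

1. box [0,92]×[0,45]: [(0, 0) (92, 0) (92, 45) (0, 45)]
2. ⊥bis P4·P0 via (37.275,35.925): [(41.9167, 0) (92, 0) (92, 45) (36.1025, 45)]  |A|=2384.5695
3. ⊥bis P4·P1 via (59.69,32.9): [(92, 9.2356) (92, 45) (43.1693, 45)]  |A|=873.1987
4. ⊥bis P4·P2 via (47.8,23.125): [(92, 9.2356) (92, 45) (43.1693, 45)]  |A|=873.1987
5. ⊥bis P4·P3 via (52.195,26.87): [(92, 9.2356) (92, 45) (43.1693, 45)]  |A|=873.1987
6. ⊥bis P4·P5 via (67.665,21.025): [(74.3296, 22.1777) (92, 25.2339) (92, 45) (43.1693, 45)]  |A|=731.8512
7. ⊥bis P4·P6 via (39.465,37.64): [(74.3296, 22.1777) (92, 25.2339) (92, 45) (43.1693, 45)]  |A|=731.8512
8. ⊥bis P4·P7 via (70.54,38.64): [(68.8925, 26.16) (71.3796, 45) (43.1693, 45)]  |A|=265.7413
9. canonical 3-gon: [(68.8925, 26.16) (71.3796, 45) (43.1693, 45)]
10. shoelace: 265.7413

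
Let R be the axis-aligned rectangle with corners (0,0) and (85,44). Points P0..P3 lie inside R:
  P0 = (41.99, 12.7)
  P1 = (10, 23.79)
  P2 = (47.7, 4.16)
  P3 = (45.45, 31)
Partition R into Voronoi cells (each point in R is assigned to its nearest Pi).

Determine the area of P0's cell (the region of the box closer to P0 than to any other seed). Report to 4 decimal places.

1. box [0,85]×[0,44]: [(0, 0) (85, 0) (85, 44) (0, 44)]
2. ⊥bis P0·P1 via (25.995,18.245): [(19.67, 0) (85, 0) (85, 44) (34.9235, 44)]  |A|=2538.943
3. ⊥bis P0·P2 via (44.845,8.43): [(19.67, 0) (32.2369, 0) (85, 35.2784) (85, 44) (34.9235, 44)]  |A|=1608.2452
4. ⊥bis P0·P3 via (43.72,21.85): [(28.2582, 24.7734) (19.67, 0) (32.2369, 0) (60.2437, 18.7258)]  |A|=539.8262
5. canonical 4-gon: [(28.2582, 24.7734) (19.67, 0) (32.2369, 0) (60.2437, 18.7258)]
6. shoelace: 539.8262

Area of P0's cell: 539.8262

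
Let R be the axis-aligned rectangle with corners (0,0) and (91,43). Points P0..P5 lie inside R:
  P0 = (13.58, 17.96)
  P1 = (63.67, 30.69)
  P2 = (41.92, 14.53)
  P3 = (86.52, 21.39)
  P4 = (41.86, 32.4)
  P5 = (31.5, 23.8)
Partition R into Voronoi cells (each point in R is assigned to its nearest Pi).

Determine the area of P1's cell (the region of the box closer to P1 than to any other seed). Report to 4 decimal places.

Area of P1's cell: 699.1020

1. box [0,91]×[0,43]: [(0, 0) (91, 0) (91, 43) (0, 43)]
2. ⊥bis P1·P0 via (38.625,24.325): [(44.807, 0) (91, 0) (91, 43) (33.8789, 43)]  |A|=2221.253
3. ⊥bis P1·P2 via (52.795,22.61): [(69.594, 0) (91, 0) (91, 43) (37.6455, 43)]  |A|=1607.3522
4. ⊥bis P1·P3 via (75.095,26.04): [(66.3007, 4.4325) (81.9978, 43) (37.6455, 43)]  |A|=855.279
5. ⊥bis P1·P4 via (52.765,31.545): [(52.1342, 23.4994) (66.3007, 4.4325) (81.9978, 43) (53.6631, 43)]  |A|=699.102
6. ⊥bis P1·P5 via (47.585,27.245): [(52.1342, 23.4994) (66.3007, 4.4325) (81.9978, 43) (53.6631, 43)]  |A|=699.102
7. canonical 4-gon: [(52.1342, 23.4994) (66.3007, 4.4325) (81.9978, 43) (53.6631, 43)]
8. shoelace: 699.102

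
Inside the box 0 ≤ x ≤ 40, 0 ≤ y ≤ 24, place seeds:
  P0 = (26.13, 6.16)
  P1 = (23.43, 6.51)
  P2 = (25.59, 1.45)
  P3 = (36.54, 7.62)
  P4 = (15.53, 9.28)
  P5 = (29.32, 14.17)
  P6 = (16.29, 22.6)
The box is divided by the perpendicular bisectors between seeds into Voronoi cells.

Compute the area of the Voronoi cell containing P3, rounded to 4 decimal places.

1. box [0,40]×[0,24]: [(0, 0) (40, 0) (40, 24) (0, 24)]
2. ⊥bis P3·P0 via (31.335,6.89): [(32.3013, 0) (40, 0) (40, 24) (28.9353, 24)]  |A|=225.1602
3. ⊥bis P3·P1 via (29.985,7.065): [(32.3013, 0) (40, 0) (40, 24) (28.9353, 24)]  |A|=225.1602
4. ⊥bis P3·P2 via (31.065,4.535): [(31.8642, 3.1166) (33.6203, 0) (40, 0) (40, 24) (28.9353, 24)]  |A|=223.1048
5. ⊥bis P3·P4 via (26.035,8.45): [(31.8642, 3.1166) (33.6203, 0) (40, 0) (40, 24) (28.9353, 24)]  |A|=223.1048
6. ⊥bis P3·P5 via (32.93,10.895): [(31.0621, 8.836) (31.8642, 3.1166) (33.6203, 0) (40, 0) (40, 18.6882)]  |A|=115.4742
7. ⊥bis P3·P6 via (26.415,15.11): [(31.0621, 8.836) (31.8642, 3.1166) (33.6203, 0) (40, 0) (40, 18.6882)]  |A|=115.4742
8. canonical 5-gon: [(31.0621, 8.836) (31.8642, 3.1166) (33.6203, 0) (40, 0) (40, 18.6882)]
9. shoelace: 115.4742

Area of P3's cell: 115.4742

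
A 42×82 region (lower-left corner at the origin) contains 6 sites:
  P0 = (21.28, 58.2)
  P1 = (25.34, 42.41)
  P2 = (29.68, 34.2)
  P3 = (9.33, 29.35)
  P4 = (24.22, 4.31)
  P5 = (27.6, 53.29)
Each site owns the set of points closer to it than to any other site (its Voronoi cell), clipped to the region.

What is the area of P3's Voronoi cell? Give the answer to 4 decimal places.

1. box [0,42]×[0,82]: [(0, 0) (42, 0) (42, 82) (0, 82)]
2. ⊥bis P3·P0 via (15.305,43.775): [(0, 50.1145) (0, 0) (42, 0) (42, 32.7176)]  |A|=1739.4748
3. ⊥bis P3·P1 via (17.335,35.88): [(8.6441, 46.534) (0, 50.1145) (0, 0) (42, 0) (42, 5.6437)]  |A|=1287.9362
4. ⊥bis P3·P2 via (19.505,31.775): [(19.0185, 33.8162) (8.6441, 46.534) (0, 50.1145) (0, 0) (27.0779, 0)]  |A|=970.7822
5. ⊥bis P3·P4 via (16.775,16.83): [(22.2858, 20.107) (19.0185, 33.8162) (8.6441, 46.534) (0, 50.1145) (0, 6.8548)]  |A|=622.1723
6. ⊥bis P3·P5 via (18.465,41.32): [(22.2858, 20.107) (19.0185, 33.8162) (8.6441, 46.534) (0, 50.1145) (0, 6.8548)]  |A|=622.1723
7. canonical 5-gon: [(22.2858, 20.107) (19.0185, 33.8162) (8.6441, 46.534) (0, 50.1145) (0, 6.8548)]
8. shoelace: 622.1723

Area of P3's cell: 622.1723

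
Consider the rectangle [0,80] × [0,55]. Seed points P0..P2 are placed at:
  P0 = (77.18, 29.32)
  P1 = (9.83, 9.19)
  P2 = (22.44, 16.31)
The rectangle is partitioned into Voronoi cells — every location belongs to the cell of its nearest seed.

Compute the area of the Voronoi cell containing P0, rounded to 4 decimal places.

1. box [0,80]×[0,55]: [(0, 0) (80, 0) (80, 55) (0, 55)]
2. ⊥bis P0·P1 via (43.505,19.255): [(49.2601, 0) (80, 0) (80, 55) (32.8213, 55)]  |A|=2142.7625
3. ⊥bis P0·P2 via (49.81,22.815): [(55.2324, 0) (80, 0) (80, 55) (42.1606, 55)]  |A|=1721.6914
4. canonical 4-gon: [(55.2324, 0) (80, 0) (80, 55) (42.1606, 55)]
5. shoelace: 1721.6914

Area of P0's cell: 1721.6914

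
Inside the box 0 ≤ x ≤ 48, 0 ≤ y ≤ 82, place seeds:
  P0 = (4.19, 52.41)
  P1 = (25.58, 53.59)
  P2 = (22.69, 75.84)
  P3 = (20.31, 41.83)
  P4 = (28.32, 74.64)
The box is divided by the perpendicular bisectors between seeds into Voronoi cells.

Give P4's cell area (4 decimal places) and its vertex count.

1. box [0,48]×[0,82]: [(0, 0) (48, 0) (48, 82) (0, 82)]
2. ⊥bis P4·P0 via (16.255,63.525): [(0, 81.1693) (48, 29.0668) (48, 82) (0, 82)]  |A|=1290.3344
3. ⊥bis P4·P1 via (26.95,64.115): [(0, 81.1693) (14.1801, 65.7772) (48, 61.375) (48, 82) (0, 82)]  |A|=744.004
4. ⊥bis P4·P2 via (25.505,75.24): [(23.2368, 64.5983) (48, 61.375) (48, 82) (26.9459, 82)]  |A|=438.5592
5. ⊥bis P4·P3 via (24.315,58.235): [(23.2368, 64.5983) (48, 61.375) (48, 82) (26.9459, 82)]  |A|=438.5592
6. canonical 4-gon: [(23.2368, 64.5983) (48, 61.375) (48, 82) (26.9459, 82)]
7. shoelace: 438.5592

Area of P4's cell: 438.5592 (4 vertices)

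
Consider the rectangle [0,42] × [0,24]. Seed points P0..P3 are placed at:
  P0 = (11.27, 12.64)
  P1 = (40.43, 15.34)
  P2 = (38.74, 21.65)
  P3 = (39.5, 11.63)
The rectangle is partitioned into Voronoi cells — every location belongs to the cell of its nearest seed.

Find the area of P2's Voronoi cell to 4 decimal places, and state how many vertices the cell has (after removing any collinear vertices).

1. box [0,42]×[0,24]: [(0, 0) (42, 0) (42, 24) (0, 24)]
2. ⊥bis P2·P0 via (25.005,17.145): [(30.6285, 0) (42, 0) (42, 24) (22.7566, 24)]  |A|=367.3793
3. ⊥bis P2·P1 via (39.585,18.495): [(25.7753, 14.7964) (42, 19.1418) (42, 24) (22.7566, 24)]  |A|=127.9658
4. ⊥bis P2·P3 via (39.12,16.64): [(25.5092, 15.6076) (30.1063, 15.9563) (42, 19.1418) (42, 24) (22.7566, 24)]  |A|=126.0547
5. canonical 5-gon: [(25.5092, 15.6076) (30.1063, 15.9563) (42, 19.1418) (42, 24) (22.7566, 24)]
6. shoelace: 126.0547

Area of P2's cell: 126.0547 (5 vertices)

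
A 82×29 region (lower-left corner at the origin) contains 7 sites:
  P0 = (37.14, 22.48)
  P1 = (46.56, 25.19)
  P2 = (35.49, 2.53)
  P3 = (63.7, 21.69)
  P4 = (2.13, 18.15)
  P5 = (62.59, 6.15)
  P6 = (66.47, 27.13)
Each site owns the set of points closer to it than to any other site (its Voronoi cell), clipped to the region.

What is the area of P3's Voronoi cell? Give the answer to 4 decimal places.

Area of P3's cell: 249.3392

1. box [0,82]×[0,29]: [(0, 0) (82, 0) (82, 29) (0, 29)]
2. ⊥bis P3·P0 via (50.42,22.085): [(49.7631, 0) (82, 0) (82, 29) (50.6257, 29)]  |A|=922.3626
3. ⊥bis P3·P1 via (55.13,23.44): [(50.3435, 0) (82, 0) (82, 29) (56.2654, 29)]  |A|=832.1711
4. ⊥bis P3·P2 via (49.595,12.11): [(52.0718, 8.4634) (57.82, 0) (82, 0) (82, 29) (56.2654, 29)]  |A|=800.533
5. ⊥bis P3·P4 via (32.915,19.92): [(52.0718, 8.4634) (57.82, 0) (82, 0) (82, 29) (56.2654, 29)]  |A|=800.533
6. ⊥bis P3·P5 via (63.145,13.92): [(53.3292, 14.6211) (82, 12.5732) (82, 29) (56.2654, 29)]  |A|=420.5023
7. ⊥bis P3·P6 via (65.085,24.41): [(56.247, 28.9102) (53.3292, 14.6211) (82, 12.5732) (82, 15.797)]  |A|=249.3392
8. canonical 4-gon: [(56.247, 28.9102) (53.3292, 14.6211) (82, 12.5732) (82, 15.797)]
9. shoelace: 249.3392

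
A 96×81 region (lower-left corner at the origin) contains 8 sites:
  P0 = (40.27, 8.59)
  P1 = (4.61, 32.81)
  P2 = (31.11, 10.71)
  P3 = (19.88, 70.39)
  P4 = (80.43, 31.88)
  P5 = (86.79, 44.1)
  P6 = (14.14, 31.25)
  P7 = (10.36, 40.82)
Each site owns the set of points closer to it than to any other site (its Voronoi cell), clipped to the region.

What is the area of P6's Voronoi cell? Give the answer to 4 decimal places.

1. box [0,96]×[0,81]: [(0, 0) (96, 0) (96, 81) (0, 81)]
2. ⊥bis P6·P0 via (27.205,19.92): [(0, 0) (9.9303, 0) (80.1737, 81) (0, 81)]  |A|=3649.2141
3. ⊥bis P6·P1 via (9.375,32.03): [(4.1319, 0) (9.9303, 0) (80.1737, 81) (17.3911, 81)]  |A|=2777.5339
4. ⊥bis P6·P2 via (22.625,20.98): [(5.2111, 6.5927) (42.021, 37.0049) (80.1737, 81) (17.3911, 81)]  |A|=2565.3196
5. ⊥bis P6·P3 via (17.01,50.82): [(12.5577, 51.4729) (5.2111, 6.5927) (42.021, 37.0049) (49.8279, 46.0072)]  |A|=903.3998
6. ⊥bis P6·P4 via (47.285,31.565): [(47.144, 46.4008) (12.5577, 51.4729) (5.2111, 6.5927) (42.021, 37.0049) (47.1768, 42.9501)]  |A|=898.7758
7. ⊥bis P6·P5 via (50.465,37.675): [(47.144, 46.4008) (12.5577, 51.4729) (5.2111, 6.5927) (42.021, 37.0049) (47.1768, 42.9501)]  |A|=898.7758
8. ⊥bis P6·P7 via (12.25,36.035): [(47.144, 46.4008) (40.8357, 47.3259) (9.8772, 35.0978) (5.2111, 6.5927) (42.021, 37.0049) (47.1768, 42.9501)]  |A|=661.6892
9. canonical 6-gon: [(47.144, 46.4008) (40.8357, 47.3259) (9.8772, 35.0978) (5.2111, 6.5927) (42.021, 37.0049) (47.1768, 42.9501)]
10. shoelace: 661.6892

Area of P6's cell: 661.6892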